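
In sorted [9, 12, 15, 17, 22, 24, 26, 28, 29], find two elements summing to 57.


Two pointers: lo=0, hi=8
Found pair: (28, 29) summing to 57


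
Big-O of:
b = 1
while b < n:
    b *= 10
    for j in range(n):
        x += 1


Per nesting level: O(log n) * O(n) = O(n log n)
Complexity: O(n log n)


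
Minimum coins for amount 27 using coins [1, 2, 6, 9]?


dp[0]=0; dp[i]=1+min(dp[i-c] for c in coins)
...dp[22]=4, dp[23]=4, dp[24]=3, dp[25]=4, dp[26]=4, dp[27]=3
Minimum coins for 27 = 3


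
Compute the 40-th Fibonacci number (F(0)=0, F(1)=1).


F(n)=F(n-1)+F(n-2)
...F(38)=39088169, F(39)=63245986, F(40)=102334155


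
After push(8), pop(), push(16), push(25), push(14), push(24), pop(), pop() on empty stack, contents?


push(8) -> [8]
pop() returns 8 -> []
push(16) -> [16]
push(25) -> [16, 25]
push(14) -> [16, 25, 14]
push(24) -> [16, 25, 14, 24]
pop() returns 24 -> [16, 25, 14]
pop() returns 14 -> [16, 25]
Final stack (bottom to top): [16, 25]


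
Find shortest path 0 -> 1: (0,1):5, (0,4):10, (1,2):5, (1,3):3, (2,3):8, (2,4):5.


Dijkstra from 0:
Distances: {0: 0, 1: 5, 2: 10, 3: 8, 4: 10}
Shortest distance to 1 = 5, path = [0, 1]


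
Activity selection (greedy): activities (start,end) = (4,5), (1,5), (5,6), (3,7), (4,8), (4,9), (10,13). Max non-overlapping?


Greedy: pick earliest-ending, then skip overlaps.
Selected (3 activities): [(4, 5), (5, 6), (10, 13)]


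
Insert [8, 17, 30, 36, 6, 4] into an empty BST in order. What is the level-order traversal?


Root = 8; build tree by BST insertion.
Level-Order traversal: [8, 6, 17, 4, 30, 36]


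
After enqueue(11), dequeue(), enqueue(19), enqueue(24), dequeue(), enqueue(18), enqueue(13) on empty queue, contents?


enqueue(11) -> [11]
dequeue() returns 11 -> []
enqueue(19) -> [19]
enqueue(24) -> [19, 24]
dequeue() returns 19 -> [24]
enqueue(18) -> [24, 18]
enqueue(13) -> [24, 18, 13]
Final queue (front to back): [24, 18, 13]


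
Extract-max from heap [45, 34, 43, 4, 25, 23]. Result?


Max = 45
Replace root with last, heapify down
Resulting heap: [43, 34, 23, 4, 25]


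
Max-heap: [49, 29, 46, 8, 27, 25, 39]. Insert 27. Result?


Append 27: [49, 29, 46, 8, 27, 25, 39, 27]
Bubble up: swap idx 7(27) with idx 3(8)
Result: [49, 29, 46, 27, 27, 25, 39, 8]


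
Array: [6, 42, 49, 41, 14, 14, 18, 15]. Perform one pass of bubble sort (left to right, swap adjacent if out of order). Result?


After one pass: [6, 42, 41, 14, 14, 18, 15, 49]


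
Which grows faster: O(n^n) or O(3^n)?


exponential (base 3) grows slower than n^n
O(3^n) is asymptotically smaller; O(n^n) grows faster


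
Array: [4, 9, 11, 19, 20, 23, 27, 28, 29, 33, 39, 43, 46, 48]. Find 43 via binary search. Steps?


Search for 43:
[0,13] mid=6 arr[6]=27
[7,13] mid=10 arr[10]=39
[11,13] mid=12 arr[12]=46
[11,11] mid=11 arr[11]=43
Total: 4 comparisons


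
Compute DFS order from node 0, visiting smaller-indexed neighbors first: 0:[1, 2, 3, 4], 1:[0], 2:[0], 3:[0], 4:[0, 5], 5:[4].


DFS stack-based: start with [0]
Visit order: [0, 1, 2, 3, 4, 5]


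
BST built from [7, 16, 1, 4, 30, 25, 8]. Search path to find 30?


BST root = 7
Search for 30: compare at each node
Path: [7, 16, 30]


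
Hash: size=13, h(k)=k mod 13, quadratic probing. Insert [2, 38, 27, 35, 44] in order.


Insertions: 2->slot 2; 38->slot 12; 27->slot 1; 35->slot 9; 44->slot 5
Table: [None, 27, 2, None, None, 44, None, None, None, 35, None, None, 38]


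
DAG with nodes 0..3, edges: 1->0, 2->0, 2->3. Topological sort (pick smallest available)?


Kahn's algorithm, process smallest node first
Order: [1, 2, 0, 3]


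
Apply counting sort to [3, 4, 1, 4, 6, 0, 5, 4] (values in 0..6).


Count array: [1, 1, 0, 1, 3, 1, 1]
Reconstruct: [0, 1, 3, 4, 4, 4, 5, 6]


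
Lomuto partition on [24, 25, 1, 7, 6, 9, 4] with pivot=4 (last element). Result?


Elements <= 4 go left of pivot.
Result: [1, 4, 24, 7, 6, 9, 25], pivot at index 1


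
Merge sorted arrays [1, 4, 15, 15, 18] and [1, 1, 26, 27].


Compare heads, take smaller each step.
Merged: [1, 1, 1, 4, 15, 15, 18, 26, 27]


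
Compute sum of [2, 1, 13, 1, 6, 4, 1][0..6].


Prefix sums: [0, 2, 3, 16, 17, 23, 27, 28]
Sum[0..6] = prefix[7] - prefix[0] = 28 - 0 = 28


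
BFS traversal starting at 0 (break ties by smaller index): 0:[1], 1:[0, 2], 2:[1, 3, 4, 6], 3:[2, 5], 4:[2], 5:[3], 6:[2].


BFS queue: start with [0]
Visit order: [0, 1, 2, 3, 4, 6, 5]


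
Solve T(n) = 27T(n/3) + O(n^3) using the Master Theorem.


a=27, b=3, c=3. log_3(27)=3 = c=3. Case 2: O(n^c log n) = O(n^3 log n)
Complexity: O(n^3 log n)


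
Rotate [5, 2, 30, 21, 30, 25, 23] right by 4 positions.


Right rotate by 4: [21, 30, 25, 23, 5, 2, 30]


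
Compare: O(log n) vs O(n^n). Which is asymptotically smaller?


logarithmic grows slower than n^n
O(log n) is asymptotically smaller; O(n^n) grows faster


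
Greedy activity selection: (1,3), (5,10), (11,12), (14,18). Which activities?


Greedy: pick earliest-ending, then skip overlaps.
Selected (4 activities): [(1, 3), (5, 10), (11, 12), (14, 18)]


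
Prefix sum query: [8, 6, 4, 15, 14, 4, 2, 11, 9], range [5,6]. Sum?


Prefix sums: [0, 8, 14, 18, 33, 47, 51, 53, 64, 73]
Sum[5..6] = prefix[7] - prefix[5] = 53 - 47 = 6


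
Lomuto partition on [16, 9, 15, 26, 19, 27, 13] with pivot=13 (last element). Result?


Elements <= 13 go left of pivot.
Result: [9, 13, 15, 26, 19, 27, 16], pivot at index 1


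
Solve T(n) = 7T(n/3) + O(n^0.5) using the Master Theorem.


a=7, b=3, c=0.5. log_3(7)=1.771 > c=0.5. Case 1: O(n^log_b(a)) = O(n^1.771)
Complexity: O(n^1.771)


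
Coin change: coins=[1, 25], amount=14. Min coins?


dp[0]=0; dp[i]=1+min(dp[i-c] for c in coins)
...dp[9]=9, dp[10]=10, dp[11]=11, dp[12]=12, dp[13]=13, dp[14]=14
Minimum coins for 14 = 14


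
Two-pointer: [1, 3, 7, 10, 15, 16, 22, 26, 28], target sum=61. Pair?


Two pointers: lo=0, hi=8
No pair sums to 61


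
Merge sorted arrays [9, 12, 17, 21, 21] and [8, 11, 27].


Compare heads, take smaller each step.
Merged: [8, 9, 11, 12, 17, 21, 21, 27]


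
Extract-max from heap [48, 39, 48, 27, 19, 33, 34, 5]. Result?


Max = 48
Replace root with last, heapify down
Resulting heap: [48, 39, 34, 27, 19, 33, 5]


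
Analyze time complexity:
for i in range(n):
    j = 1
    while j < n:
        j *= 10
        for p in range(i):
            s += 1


Per nesting level: O(n) * O(log n) * O(n) [triangular over i] = O(n^2 log n)
Complexity: O(n^2 log n)


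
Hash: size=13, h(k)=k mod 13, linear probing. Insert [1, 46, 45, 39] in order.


Insertions: 1->slot 1; 46->slot 7; 45->slot 6; 39->slot 0
Table: [39, 1, None, None, None, None, 45, 46, None, None, None, None, None]


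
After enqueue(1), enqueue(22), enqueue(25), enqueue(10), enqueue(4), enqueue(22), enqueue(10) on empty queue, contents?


enqueue(1) -> [1]
enqueue(22) -> [1, 22]
enqueue(25) -> [1, 22, 25]
enqueue(10) -> [1, 22, 25, 10]
enqueue(4) -> [1, 22, 25, 10, 4]
enqueue(22) -> [1, 22, 25, 10, 4, 22]
enqueue(10) -> [1, 22, 25, 10, 4, 22, 10]
Final queue (front to back): [1, 22, 25, 10, 4, 22, 10]


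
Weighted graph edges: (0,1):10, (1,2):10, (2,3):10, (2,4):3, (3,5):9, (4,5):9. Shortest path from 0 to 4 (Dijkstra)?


Dijkstra from 0:
Distances: {0: 0, 1: 10, 2: 20, 3: 30, 4: 23, 5: 32}
Shortest distance to 4 = 23, path = [0, 1, 2, 4]


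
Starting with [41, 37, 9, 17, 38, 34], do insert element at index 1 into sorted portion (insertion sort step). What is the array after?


After one pass: [37, 41, 9, 17, 38, 34]


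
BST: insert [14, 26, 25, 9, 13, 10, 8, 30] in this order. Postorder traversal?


Root = 14; build tree by BST insertion.
Postorder traversal: [8, 10, 13, 9, 25, 30, 26, 14]


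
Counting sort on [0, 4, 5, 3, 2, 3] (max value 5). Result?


Count array: [1, 0, 1, 2, 1, 1]
Reconstruct: [0, 2, 3, 3, 4, 5]


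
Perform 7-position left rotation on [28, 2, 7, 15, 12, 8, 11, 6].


Left rotate by 7: [6, 28, 2, 7, 15, 12, 8, 11]


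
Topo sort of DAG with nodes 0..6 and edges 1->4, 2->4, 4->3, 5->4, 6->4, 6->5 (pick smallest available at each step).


Kahn's algorithm, process smallest node first
Order: [0, 1, 2, 6, 5, 4, 3]


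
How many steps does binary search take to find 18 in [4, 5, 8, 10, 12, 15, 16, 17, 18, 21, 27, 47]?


Search for 18:
[0,11] mid=5 arr[5]=15
[6,11] mid=8 arr[8]=18
Total: 2 comparisons


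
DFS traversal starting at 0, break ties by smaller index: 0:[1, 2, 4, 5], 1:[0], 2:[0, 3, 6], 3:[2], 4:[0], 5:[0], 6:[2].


DFS stack-based: start with [0]
Visit order: [0, 1, 2, 3, 6, 4, 5]


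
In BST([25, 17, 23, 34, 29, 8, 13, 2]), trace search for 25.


BST root = 25
Search for 25: compare at each node
Path: [25]


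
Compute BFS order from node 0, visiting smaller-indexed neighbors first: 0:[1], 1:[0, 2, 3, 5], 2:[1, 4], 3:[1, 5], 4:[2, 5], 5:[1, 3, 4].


BFS queue: start with [0]
Visit order: [0, 1, 2, 3, 5, 4]


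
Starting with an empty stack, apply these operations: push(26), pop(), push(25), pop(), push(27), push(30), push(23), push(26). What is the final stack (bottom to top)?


push(26) -> [26]
pop() returns 26 -> []
push(25) -> [25]
pop() returns 25 -> []
push(27) -> [27]
push(30) -> [27, 30]
push(23) -> [27, 30, 23]
push(26) -> [27, 30, 23, 26]
Final stack (bottom to top): [27, 30, 23, 26]


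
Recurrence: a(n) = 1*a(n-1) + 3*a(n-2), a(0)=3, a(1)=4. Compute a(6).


Build bottom-up:
...a(4)=64, a(5)=139, a(6)=1*139+3*64=331


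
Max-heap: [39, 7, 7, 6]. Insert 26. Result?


Append 26: [39, 7, 7, 6, 26]
Bubble up: swap idx 4(26) with idx 1(7)
Result: [39, 26, 7, 6, 7]


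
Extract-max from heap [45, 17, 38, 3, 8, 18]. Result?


Max = 45
Replace root with last, heapify down
Resulting heap: [38, 17, 18, 3, 8]


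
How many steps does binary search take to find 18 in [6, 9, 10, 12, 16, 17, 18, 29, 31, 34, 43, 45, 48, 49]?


Search for 18:
[0,13] mid=6 arr[6]=18
Total: 1 comparisons


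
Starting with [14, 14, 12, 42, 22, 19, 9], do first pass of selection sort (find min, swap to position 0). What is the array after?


After one pass: [9, 14, 12, 42, 22, 19, 14]


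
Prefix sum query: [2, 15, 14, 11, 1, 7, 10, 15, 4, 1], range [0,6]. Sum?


Prefix sums: [0, 2, 17, 31, 42, 43, 50, 60, 75, 79, 80]
Sum[0..6] = prefix[7] - prefix[0] = 60 - 0 = 60


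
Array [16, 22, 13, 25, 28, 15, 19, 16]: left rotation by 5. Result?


Left rotate by 5: [15, 19, 16, 16, 22, 13, 25, 28]


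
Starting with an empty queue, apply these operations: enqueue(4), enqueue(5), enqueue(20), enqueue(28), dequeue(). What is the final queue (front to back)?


enqueue(4) -> [4]
enqueue(5) -> [4, 5]
enqueue(20) -> [4, 5, 20]
enqueue(28) -> [4, 5, 20, 28]
dequeue() returns 4 -> [5, 20, 28]
Final queue (front to back): [5, 20, 28]


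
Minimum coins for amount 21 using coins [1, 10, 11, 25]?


dp[0]=0; dp[i]=1+min(dp[i-c] for c in coins)
...dp[16]=6, dp[17]=7, dp[18]=8, dp[19]=9, dp[20]=2, dp[21]=2
Minimum coins for 21 = 2


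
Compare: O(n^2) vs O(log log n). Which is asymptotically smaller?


double-logarithmic grows slower than quadratic
O(log log n) is asymptotically smaller; O(n^2) grows faster


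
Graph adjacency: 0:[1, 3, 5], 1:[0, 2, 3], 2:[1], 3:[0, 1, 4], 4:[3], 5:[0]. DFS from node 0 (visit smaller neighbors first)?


DFS stack-based: start with [0]
Visit order: [0, 1, 2, 3, 4, 5]


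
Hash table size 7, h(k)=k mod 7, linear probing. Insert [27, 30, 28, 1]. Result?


Insertions: 27->slot 6; 30->slot 2; 28->slot 0; 1->slot 1
Table: [28, 1, 30, None, None, None, 27]


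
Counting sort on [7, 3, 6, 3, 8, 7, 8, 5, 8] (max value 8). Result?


Count array: [0, 0, 0, 2, 0, 1, 1, 2, 3]
Reconstruct: [3, 3, 5, 6, 7, 7, 8, 8, 8]


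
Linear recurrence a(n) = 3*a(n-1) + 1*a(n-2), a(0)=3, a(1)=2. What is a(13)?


Build bottom-up:
...a(11)=411473, a(12)=1359003, a(13)=3*1359003+1*411473=4488482


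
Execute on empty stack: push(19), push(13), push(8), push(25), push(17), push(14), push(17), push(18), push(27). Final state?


push(19) -> [19]
push(13) -> [19, 13]
push(8) -> [19, 13, 8]
push(25) -> [19, 13, 8, 25]
push(17) -> [19, 13, 8, 25, 17]
push(14) -> [19, 13, 8, 25, 17, 14]
push(17) -> [19, 13, 8, 25, 17, 14, 17]
push(18) -> [19, 13, 8, 25, 17, 14, 17, 18]
push(27) -> [19, 13, 8, 25, 17, 14, 17, 18, 27]
Final stack (bottom to top): [19, 13, 8, 25, 17, 14, 17, 18, 27]


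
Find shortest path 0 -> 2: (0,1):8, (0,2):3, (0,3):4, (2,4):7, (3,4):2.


Dijkstra from 0:
Distances: {0: 0, 1: 8, 2: 3, 3: 4, 4: 6}
Shortest distance to 2 = 3, path = [0, 2]


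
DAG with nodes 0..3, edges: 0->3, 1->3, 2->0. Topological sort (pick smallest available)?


Kahn's algorithm, process smallest node first
Order: [1, 2, 0, 3]


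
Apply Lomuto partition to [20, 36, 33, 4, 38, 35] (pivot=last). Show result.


Elements <= 35 go left of pivot.
Result: [20, 33, 4, 35, 38, 36], pivot at index 3


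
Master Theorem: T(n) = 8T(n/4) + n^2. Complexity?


a=8, b=4, c=2. log_4(8)=1.5 < c=2. Case 3: O(n^c) = O(n^2)
Complexity: O(n^2)


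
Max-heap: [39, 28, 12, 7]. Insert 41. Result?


Append 41: [39, 28, 12, 7, 41]
Bubble up: swap idx 4(41) with idx 1(28); swap idx 1(41) with idx 0(39)
Result: [41, 39, 12, 7, 28]


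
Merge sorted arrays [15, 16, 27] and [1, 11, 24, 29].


Compare heads, take smaller each step.
Merged: [1, 11, 15, 16, 24, 27, 29]


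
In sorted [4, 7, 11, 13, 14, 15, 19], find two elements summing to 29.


Two pointers: lo=0, hi=6
Found pair: (14, 15) summing to 29


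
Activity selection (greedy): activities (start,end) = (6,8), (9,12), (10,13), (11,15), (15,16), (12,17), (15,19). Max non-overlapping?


Greedy: pick earliest-ending, then skip overlaps.
Selected (3 activities): [(6, 8), (9, 12), (15, 16)]


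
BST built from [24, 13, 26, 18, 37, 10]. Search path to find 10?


BST root = 24
Search for 10: compare at each node
Path: [24, 13, 10]


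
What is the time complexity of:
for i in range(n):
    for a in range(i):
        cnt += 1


Per nesting level: O(n) * O(n) [triangular over i] = O(n^2)
Complexity: O(n^2)


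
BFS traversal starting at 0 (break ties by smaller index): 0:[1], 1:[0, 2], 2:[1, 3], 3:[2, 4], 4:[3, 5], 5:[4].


BFS queue: start with [0]
Visit order: [0, 1, 2, 3, 4, 5]


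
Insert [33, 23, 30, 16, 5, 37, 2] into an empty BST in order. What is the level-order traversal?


Root = 33; build tree by BST insertion.
Level-Order traversal: [33, 23, 37, 16, 30, 5, 2]


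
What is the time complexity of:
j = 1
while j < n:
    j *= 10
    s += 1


Per nesting level: O(log n) = O(log n)
Complexity: O(log n)


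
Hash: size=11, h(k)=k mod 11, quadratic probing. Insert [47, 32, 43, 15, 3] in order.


Insertions: 47->slot 3; 32->slot 10; 43->slot 0; 15->slot 4; 3->slot 7
Table: [43, None, None, 47, 15, None, None, 3, None, None, 32]


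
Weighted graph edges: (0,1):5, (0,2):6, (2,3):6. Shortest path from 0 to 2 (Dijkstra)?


Dijkstra from 0:
Distances: {0: 0, 1: 5, 2: 6, 3: 12}
Shortest distance to 2 = 6, path = [0, 2]


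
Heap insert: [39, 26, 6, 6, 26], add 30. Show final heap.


Append 30: [39, 26, 6, 6, 26, 30]
Bubble up: swap idx 5(30) with idx 2(6)
Result: [39, 26, 30, 6, 26, 6]


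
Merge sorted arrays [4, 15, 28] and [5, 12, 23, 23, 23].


Compare heads, take smaller each step.
Merged: [4, 5, 12, 15, 23, 23, 23, 28]


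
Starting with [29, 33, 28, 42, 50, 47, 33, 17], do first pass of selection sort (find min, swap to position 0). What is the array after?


After one pass: [17, 33, 28, 42, 50, 47, 33, 29]


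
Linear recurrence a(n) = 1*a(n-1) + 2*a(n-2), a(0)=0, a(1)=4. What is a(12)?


Build bottom-up:
...a(10)=1364, a(11)=2732, a(12)=1*2732+2*1364=5460


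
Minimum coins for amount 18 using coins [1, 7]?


dp[0]=0; dp[i]=1+min(dp[i-c] for c in coins)
...dp[13]=7, dp[14]=2, dp[15]=3, dp[16]=4, dp[17]=5, dp[18]=6
Minimum coins for 18 = 6


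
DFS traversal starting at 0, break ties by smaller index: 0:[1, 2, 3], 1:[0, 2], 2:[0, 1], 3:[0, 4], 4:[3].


DFS stack-based: start with [0]
Visit order: [0, 1, 2, 3, 4]


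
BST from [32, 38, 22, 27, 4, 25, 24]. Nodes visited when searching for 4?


BST root = 32
Search for 4: compare at each node
Path: [32, 22, 4]


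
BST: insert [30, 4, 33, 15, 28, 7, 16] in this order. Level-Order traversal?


Root = 30; build tree by BST insertion.
Level-Order traversal: [30, 4, 33, 15, 7, 28, 16]


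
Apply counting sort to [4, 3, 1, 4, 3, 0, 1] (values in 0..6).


Count array: [1, 2, 0, 2, 2, 0, 0]
Reconstruct: [0, 1, 1, 3, 3, 4, 4]


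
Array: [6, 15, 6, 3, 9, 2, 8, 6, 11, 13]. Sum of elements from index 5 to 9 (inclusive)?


Prefix sums: [0, 6, 21, 27, 30, 39, 41, 49, 55, 66, 79]
Sum[5..9] = prefix[10] - prefix[5] = 79 - 39 = 40


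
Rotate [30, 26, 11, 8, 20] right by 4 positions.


Right rotate by 4: [26, 11, 8, 20, 30]


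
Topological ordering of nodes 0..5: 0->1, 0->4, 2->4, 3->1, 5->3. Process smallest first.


Kahn's algorithm, process smallest node first
Order: [0, 2, 4, 5, 3, 1]


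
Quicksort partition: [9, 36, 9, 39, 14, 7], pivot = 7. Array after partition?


Elements <= 7 go left of pivot.
Result: [7, 36, 9, 39, 14, 9], pivot at index 0


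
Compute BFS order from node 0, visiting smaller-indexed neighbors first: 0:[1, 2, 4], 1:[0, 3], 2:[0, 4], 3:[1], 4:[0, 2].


BFS queue: start with [0]
Visit order: [0, 1, 2, 4, 3]


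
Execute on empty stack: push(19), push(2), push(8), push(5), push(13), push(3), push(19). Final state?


push(19) -> [19]
push(2) -> [19, 2]
push(8) -> [19, 2, 8]
push(5) -> [19, 2, 8, 5]
push(13) -> [19, 2, 8, 5, 13]
push(3) -> [19, 2, 8, 5, 13, 3]
push(19) -> [19, 2, 8, 5, 13, 3, 19]
Final stack (bottom to top): [19, 2, 8, 5, 13, 3, 19]


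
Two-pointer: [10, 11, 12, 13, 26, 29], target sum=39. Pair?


Two pointers: lo=0, hi=5
Found pair: (10, 29) summing to 39


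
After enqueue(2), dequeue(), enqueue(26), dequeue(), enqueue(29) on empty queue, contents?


enqueue(2) -> [2]
dequeue() returns 2 -> []
enqueue(26) -> [26]
dequeue() returns 26 -> []
enqueue(29) -> [29]
Final queue (front to back): [29]


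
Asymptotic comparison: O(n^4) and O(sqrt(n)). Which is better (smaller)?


sublinear grows slower than quartic
O(sqrt(n)) is asymptotically smaller; O(n^4) grows faster


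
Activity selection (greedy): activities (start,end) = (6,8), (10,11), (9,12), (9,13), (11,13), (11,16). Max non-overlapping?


Greedy: pick earliest-ending, then skip overlaps.
Selected (3 activities): [(6, 8), (10, 11), (11, 13)]


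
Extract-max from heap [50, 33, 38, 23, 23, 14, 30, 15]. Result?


Max = 50
Replace root with last, heapify down
Resulting heap: [38, 33, 30, 23, 23, 14, 15]


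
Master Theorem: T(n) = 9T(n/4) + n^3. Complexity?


a=9, b=4, c=3. log_4(9)=1.585 < c=3. Case 3: O(n^c) = O(n^3)
Complexity: O(n^3)


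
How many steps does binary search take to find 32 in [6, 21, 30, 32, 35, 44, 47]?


Search for 32:
[0,6] mid=3 arr[3]=32
Total: 1 comparisons


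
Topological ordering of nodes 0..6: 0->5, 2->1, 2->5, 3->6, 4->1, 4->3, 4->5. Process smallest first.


Kahn's algorithm, process smallest node first
Order: [0, 2, 4, 1, 3, 5, 6]


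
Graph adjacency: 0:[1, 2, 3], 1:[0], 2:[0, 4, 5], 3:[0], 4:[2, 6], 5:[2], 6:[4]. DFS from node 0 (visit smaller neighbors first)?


DFS stack-based: start with [0]
Visit order: [0, 1, 2, 4, 6, 5, 3]


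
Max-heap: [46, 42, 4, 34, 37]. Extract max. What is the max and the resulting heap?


Max = 46
Replace root with last, heapify down
Resulting heap: [42, 37, 4, 34]


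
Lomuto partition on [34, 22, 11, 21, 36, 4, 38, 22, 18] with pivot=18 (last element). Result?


Elements <= 18 go left of pivot.
Result: [11, 4, 18, 21, 36, 22, 38, 22, 34], pivot at index 2


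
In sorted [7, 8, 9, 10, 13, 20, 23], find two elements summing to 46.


Two pointers: lo=0, hi=6
No pair sums to 46


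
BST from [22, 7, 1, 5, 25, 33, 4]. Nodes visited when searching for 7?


BST root = 22
Search for 7: compare at each node
Path: [22, 7]


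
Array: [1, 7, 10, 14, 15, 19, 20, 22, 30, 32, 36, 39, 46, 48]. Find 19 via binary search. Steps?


Search for 19:
[0,13] mid=6 arr[6]=20
[0,5] mid=2 arr[2]=10
[3,5] mid=4 arr[4]=15
[5,5] mid=5 arr[5]=19
Total: 4 comparisons


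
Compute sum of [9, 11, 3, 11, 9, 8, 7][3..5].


Prefix sums: [0, 9, 20, 23, 34, 43, 51, 58]
Sum[3..5] = prefix[6] - prefix[3] = 51 - 23 = 28


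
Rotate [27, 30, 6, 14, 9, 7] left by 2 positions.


Left rotate by 2: [6, 14, 9, 7, 27, 30]


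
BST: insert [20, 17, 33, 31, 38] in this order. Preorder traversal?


Root = 20; build tree by BST insertion.
Preorder traversal: [20, 17, 33, 31, 38]


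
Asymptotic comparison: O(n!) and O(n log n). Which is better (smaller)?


linearithmic grows slower than factorial
O(n log n) is asymptotically smaller; O(n!) grows faster


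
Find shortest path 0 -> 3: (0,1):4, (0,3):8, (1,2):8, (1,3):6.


Dijkstra from 0:
Distances: {0: 0, 1: 4, 2: 12, 3: 8}
Shortest distance to 3 = 8, path = [0, 3]


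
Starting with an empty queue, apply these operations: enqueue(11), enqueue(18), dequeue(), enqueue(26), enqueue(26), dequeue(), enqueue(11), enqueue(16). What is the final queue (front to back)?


enqueue(11) -> [11]
enqueue(18) -> [11, 18]
dequeue() returns 11 -> [18]
enqueue(26) -> [18, 26]
enqueue(26) -> [18, 26, 26]
dequeue() returns 18 -> [26, 26]
enqueue(11) -> [26, 26, 11]
enqueue(16) -> [26, 26, 11, 16]
Final queue (front to back): [26, 26, 11, 16]


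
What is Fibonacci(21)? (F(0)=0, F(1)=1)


F(n)=F(n-1)+F(n-2)
...F(19)=4181, F(20)=6765, F(21)=10946


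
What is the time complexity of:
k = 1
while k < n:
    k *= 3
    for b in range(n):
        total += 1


Per nesting level: O(log n) * O(n) = O(n log n)
Complexity: O(n log n)


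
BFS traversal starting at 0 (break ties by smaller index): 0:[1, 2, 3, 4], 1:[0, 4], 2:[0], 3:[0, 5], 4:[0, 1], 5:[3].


BFS queue: start with [0]
Visit order: [0, 1, 2, 3, 4, 5]


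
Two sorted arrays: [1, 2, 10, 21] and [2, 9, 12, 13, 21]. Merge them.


Compare heads, take smaller each step.
Merged: [1, 2, 2, 9, 10, 12, 13, 21, 21]


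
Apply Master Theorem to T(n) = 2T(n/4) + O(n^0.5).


a=2, b=4, c=0.5. log_4(2)=0.5 = c=0.5. Case 2: O(n^c log n) = O(sqrt(n) log n)
Complexity: O(sqrt(n) log n)


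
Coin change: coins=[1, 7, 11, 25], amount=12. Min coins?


dp[0]=0; dp[i]=1+min(dp[i-c] for c in coins)
...dp[7]=1, dp[8]=2, dp[9]=3, dp[10]=4, dp[11]=1, dp[12]=2
Minimum coins for 12 = 2


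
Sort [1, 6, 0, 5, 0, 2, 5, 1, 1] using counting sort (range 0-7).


Count array: [2, 3, 1, 0, 0, 2, 1, 0]
Reconstruct: [0, 0, 1, 1, 1, 2, 5, 5, 6]


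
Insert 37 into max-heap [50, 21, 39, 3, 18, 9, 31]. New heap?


Append 37: [50, 21, 39, 3, 18, 9, 31, 37]
Bubble up: swap idx 7(37) with idx 3(3); swap idx 3(37) with idx 1(21)
Result: [50, 37, 39, 21, 18, 9, 31, 3]


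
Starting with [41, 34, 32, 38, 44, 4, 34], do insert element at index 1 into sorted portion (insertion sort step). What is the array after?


After one pass: [34, 41, 32, 38, 44, 4, 34]


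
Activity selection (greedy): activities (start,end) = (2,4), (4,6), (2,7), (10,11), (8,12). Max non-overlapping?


Greedy: pick earliest-ending, then skip overlaps.
Selected (3 activities): [(2, 4), (4, 6), (10, 11)]


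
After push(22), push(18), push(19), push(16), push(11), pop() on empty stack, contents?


push(22) -> [22]
push(18) -> [22, 18]
push(19) -> [22, 18, 19]
push(16) -> [22, 18, 19, 16]
push(11) -> [22, 18, 19, 16, 11]
pop() returns 11 -> [22, 18, 19, 16]
Final stack (bottom to top): [22, 18, 19, 16]


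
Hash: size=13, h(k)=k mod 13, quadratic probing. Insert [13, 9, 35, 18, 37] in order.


Insertions: 13->slot 0; 9->slot 9; 35->slot 10; 18->slot 5; 37->slot 11
Table: [13, None, None, None, None, 18, None, None, None, 9, 35, 37, None]


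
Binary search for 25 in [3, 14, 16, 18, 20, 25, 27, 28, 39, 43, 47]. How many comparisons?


Search for 25:
[0,10] mid=5 arr[5]=25
Total: 1 comparisons


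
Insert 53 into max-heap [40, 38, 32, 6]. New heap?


Append 53: [40, 38, 32, 6, 53]
Bubble up: swap idx 4(53) with idx 1(38); swap idx 1(53) with idx 0(40)
Result: [53, 40, 32, 6, 38]


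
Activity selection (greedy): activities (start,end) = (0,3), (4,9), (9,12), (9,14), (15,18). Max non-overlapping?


Greedy: pick earliest-ending, then skip overlaps.
Selected (4 activities): [(0, 3), (4, 9), (9, 12), (15, 18)]


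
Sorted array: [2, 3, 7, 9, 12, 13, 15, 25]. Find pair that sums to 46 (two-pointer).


Two pointers: lo=0, hi=7
No pair sums to 46


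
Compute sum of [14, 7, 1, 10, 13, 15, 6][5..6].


Prefix sums: [0, 14, 21, 22, 32, 45, 60, 66]
Sum[5..6] = prefix[7] - prefix[5] = 66 - 45 = 21


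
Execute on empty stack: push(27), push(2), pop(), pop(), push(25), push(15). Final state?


push(27) -> [27]
push(2) -> [27, 2]
pop() returns 2 -> [27]
pop() returns 27 -> []
push(25) -> [25]
push(15) -> [25, 15]
Final stack (bottom to top): [25, 15]


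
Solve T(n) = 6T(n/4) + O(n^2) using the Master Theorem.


a=6, b=4, c=2. log_4(6)=1.292 < c=2. Case 3: O(n^c) = O(n^2)
Complexity: O(n^2)


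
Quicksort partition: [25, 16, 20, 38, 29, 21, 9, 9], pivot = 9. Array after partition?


Elements <= 9 go left of pivot.
Result: [9, 9, 20, 38, 29, 21, 25, 16], pivot at index 1


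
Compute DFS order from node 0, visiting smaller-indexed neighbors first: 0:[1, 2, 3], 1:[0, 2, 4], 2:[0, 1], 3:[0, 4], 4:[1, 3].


DFS stack-based: start with [0]
Visit order: [0, 1, 2, 4, 3]


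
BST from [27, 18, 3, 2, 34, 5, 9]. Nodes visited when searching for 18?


BST root = 27
Search for 18: compare at each node
Path: [27, 18]


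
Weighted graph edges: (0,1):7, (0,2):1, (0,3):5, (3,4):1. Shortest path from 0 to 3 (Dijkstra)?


Dijkstra from 0:
Distances: {0: 0, 1: 7, 2: 1, 3: 5, 4: 6}
Shortest distance to 3 = 5, path = [0, 3]


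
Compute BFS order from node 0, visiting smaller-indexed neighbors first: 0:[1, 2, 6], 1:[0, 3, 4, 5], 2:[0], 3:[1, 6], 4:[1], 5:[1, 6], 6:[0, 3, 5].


BFS queue: start with [0]
Visit order: [0, 1, 2, 6, 3, 4, 5]


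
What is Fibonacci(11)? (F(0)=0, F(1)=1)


F(n)=F(n-1)+F(n-2)
...F(9)=34, F(10)=55, F(11)=89


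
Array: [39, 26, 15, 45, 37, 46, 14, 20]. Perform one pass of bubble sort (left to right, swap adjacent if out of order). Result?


After one pass: [26, 15, 39, 37, 45, 14, 20, 46]


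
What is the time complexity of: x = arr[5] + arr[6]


Analysis: constant-time operation, no loop
Complexity: O(1)


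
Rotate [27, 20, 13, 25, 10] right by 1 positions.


Right rotate by 1: [10, 27, 20, 13, 25]


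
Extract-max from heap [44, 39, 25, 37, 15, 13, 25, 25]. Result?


Max = 44
Replace root with last, heapify down
Resulting heap: [39, 37, 25, 25, 15, 13, 25]


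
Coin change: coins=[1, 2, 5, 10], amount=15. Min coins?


dp[0]=0; dp[i]=1+min(dp[i-c] for c in coins)
...dp[10]=1, dp[11]=2, dp[12]=2, dp[13]=3, dp[14]=3, dp[15]=2
Minimum coins for 15 = 2


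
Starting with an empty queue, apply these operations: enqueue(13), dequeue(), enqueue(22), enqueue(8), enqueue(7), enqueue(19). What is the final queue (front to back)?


enqueue(13) -> [13]
dequeue() returns 13 -> []
enqueue(22) -> [22]
enqueue(8) -> [22, 8]
enqueue(7) -> [22, 8, 7]
enqueue(19) -> [22, 8, 7, 19]
Final queue (front to back): [22, 8, 7, 19]


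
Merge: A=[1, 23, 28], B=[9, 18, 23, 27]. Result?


Compare heads, take smaller each step.
Merged: [1, 9, 18, 23, 23, 27, 28]


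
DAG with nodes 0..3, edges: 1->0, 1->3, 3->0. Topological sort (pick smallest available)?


Kahn's algorithm, process smallest node first
Order: [1, 2, 3, 0]


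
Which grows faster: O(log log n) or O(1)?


constant grows slower than double-logarithmic
O(1) is asymptotically smaller; O(log log n) grows faster


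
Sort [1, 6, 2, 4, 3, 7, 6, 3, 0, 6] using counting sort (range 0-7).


Count array: [1, 1, 1, 2, 1, 0, 3, 1]
Reconstruct: [0, 1, 2, 3, 3, 4, 6, 6, 6, 7]


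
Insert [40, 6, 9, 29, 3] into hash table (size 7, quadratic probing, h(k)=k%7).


Insertions: 40->slot 5; 6->slot 6; 9->slot 2; 29->slot 1; 3->slot 3
Table: [None, 29, 9, 3, None, 40, 6]


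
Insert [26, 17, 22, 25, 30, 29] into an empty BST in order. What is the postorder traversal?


Root = 26; build tree by BST insertion.
Postorder traversal: [25, 22, 17, 29, 30, 26]


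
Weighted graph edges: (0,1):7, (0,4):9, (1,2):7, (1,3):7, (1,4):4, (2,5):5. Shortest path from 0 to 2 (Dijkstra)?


Dijkstra from 0:
Distances: {0: 0, 1: 7, 2: 14, 3: 14, 4: 9, 5: 19}
Shortest distance to 2 = 14, path = [0, 1, 2]


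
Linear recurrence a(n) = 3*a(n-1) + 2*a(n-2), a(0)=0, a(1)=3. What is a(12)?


Build bottom-up:
...a(10)=238941, a(11)=851001, a(12)=3*851001+2*238941=3030885


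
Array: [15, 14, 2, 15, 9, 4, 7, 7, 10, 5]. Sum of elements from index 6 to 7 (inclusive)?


Prefix sums: [0, 15, 29, 31, 46, 55, 59, 66, 73, 83, 88]
Sum[6..7] = prefix[8] - prefix[6] = 73 - 59 = 14


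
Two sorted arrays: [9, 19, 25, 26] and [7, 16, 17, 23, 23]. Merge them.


Compare heads, take smaller each step.
Merged: [7, 9, 16, 17, 19, 23, 23, 25, 26]


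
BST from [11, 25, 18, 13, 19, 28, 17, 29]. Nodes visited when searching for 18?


BST root = 11
Search for 18: compare at each node
Path: [11, 25, 18]


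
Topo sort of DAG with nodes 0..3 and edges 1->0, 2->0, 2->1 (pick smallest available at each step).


Kahn's algorithm, process smallest node first
Order: [2, 1, 0, 3]


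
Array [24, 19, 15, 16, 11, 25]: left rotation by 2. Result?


Left rotate by 2: [15, 16, 11, 25, 24, 19]


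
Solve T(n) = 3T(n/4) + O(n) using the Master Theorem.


a=3, b=4, c=1. log_4(3)=0.792 < c=1. Case 3: O(n^c) = O(n)
Complexity: O(n)


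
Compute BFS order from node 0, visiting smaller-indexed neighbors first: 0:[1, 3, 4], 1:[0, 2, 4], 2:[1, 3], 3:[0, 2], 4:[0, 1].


BFS queue: start with [0]
Visit order: [0, 1, 3, 4, 2]


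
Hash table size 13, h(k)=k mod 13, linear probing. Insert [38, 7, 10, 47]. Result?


Insertions: 38->slot 12; 7->slot 7; 10->slot 10; 47->slot 8
Table: [None, None, None, None, None, None, None, 7, 47, None, 10, None, 38]


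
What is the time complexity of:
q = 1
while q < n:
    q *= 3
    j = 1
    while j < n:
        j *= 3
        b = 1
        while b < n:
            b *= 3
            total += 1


Per nesting level: O(log n) * O(log n) * O(log n) = O((log n)^3)
Complexity: O((log n)^3)


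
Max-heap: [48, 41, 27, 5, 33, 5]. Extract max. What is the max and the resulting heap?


Max = 48
Replace root with last, heapify down
Resulting heap: [41, 33, 27, 5, 5]


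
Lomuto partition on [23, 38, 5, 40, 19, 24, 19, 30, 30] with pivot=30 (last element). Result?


Elements <= 30 go left of pivot.
Result: [23, 5, 19, 24, 19, 30, 30, 40, 38], pivot at index 6


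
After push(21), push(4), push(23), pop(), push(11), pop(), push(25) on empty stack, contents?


push(21) -> [21]
push(4) -> [21, 4]
push(23) -> [21, 4, 23]
pop() returns 23 -> [21, 4]
push(11) -> [21, 4, 11]
pop() returns 11 -> [21, 4]
push(25) -> [21, 4, 25]
Final stack (bottom to top): [21, 4, 25]


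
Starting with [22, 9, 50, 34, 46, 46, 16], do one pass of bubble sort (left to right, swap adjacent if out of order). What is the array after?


After one pass: [9, 22, 34, 46, 46, 16, 50]


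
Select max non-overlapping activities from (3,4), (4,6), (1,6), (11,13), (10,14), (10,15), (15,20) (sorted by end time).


Greedy: pick earliest-ending, then skip overlaps.
Selected (4 activities): [(3, 4), (4, 6), (11, 13), (15, 20)]


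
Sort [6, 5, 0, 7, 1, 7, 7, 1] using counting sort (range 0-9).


Count array: [1, 2, 0, 0, 0, 1, 1, 3, 0, 0]
Reconstruct: [0, 1, 1, 5, 6, 7, 7, 7]


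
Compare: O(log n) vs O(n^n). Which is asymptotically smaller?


logarithmic grows slower than n^n
O(log n) is asymptotically smaller; O(n^n) grows faster


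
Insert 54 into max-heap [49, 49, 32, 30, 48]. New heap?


Append 54: [49, 49, 32, 30, 48, 54]
Bubble up: swap idx 5(54) with idx 2(32); swap idx 2(54) with idx 0(49)
Result: [54, 49, 49, 30, 48, 32]


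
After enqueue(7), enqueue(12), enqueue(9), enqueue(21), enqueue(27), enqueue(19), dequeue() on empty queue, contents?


enqueue(7) -> [7]
enqueue(12) -> [7, 12]
enqueue(9) -> [7, 12, 9]
enqueue(21) -> [7, 12, 9, 21]
enqueue(27) -> [7, 12, 9, 21, 27]
enqueue(19) -> [7, 12, 9, 21, 27, 19]
dequeue() returns 7 -> [12, 9, 21, 27, 19]
Final queue (front to back): [12, 9, 21, 27, 19]


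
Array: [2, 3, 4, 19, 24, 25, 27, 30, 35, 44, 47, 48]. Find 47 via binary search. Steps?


Search for 47:
[0,11] mid=5 arr[5]=25
[6,11] mid=8 arr[8]=35
[9,11] mid=10 arr[10]=47
Total: 3 comparisons


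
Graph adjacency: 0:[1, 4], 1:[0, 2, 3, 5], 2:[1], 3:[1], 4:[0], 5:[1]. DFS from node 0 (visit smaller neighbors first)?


DFS stack-based: start with [0]
Visit order: [0, 1, 2, 3, 5, 4]


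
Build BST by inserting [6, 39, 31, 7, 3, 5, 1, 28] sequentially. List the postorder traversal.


Root = 6; build tree by BST insertion.
Postorder traversal: [1, 5, 3, 28, 7, 31, 39, 6]


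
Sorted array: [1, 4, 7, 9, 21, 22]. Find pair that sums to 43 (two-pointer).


Two pointers: lo=0, hi=5
Found pair: (21, 22) summing to 43


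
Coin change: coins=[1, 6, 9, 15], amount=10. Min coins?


dp[0]=0; dp[i]=1+min(dp[i-c] for c in coins)
...dp[5]=5, dp[6]=1, dp[7]=2, dp[8]=3, dp[9]=1, dp[10]=2
Minimum coins for 10 = 2


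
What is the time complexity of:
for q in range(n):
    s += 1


Per nesting level: O(n) = O(n)
Complexity: O(n)


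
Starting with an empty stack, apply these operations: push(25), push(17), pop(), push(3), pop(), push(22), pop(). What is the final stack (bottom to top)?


push(25) -> [25]
push(17) -> [25, 17]
pop() returns 17 -> [25]
push(3) -> [25, 3]
pop() returns 3 -> [25]
push(22) -> [25, 22]
pop() returns 22 -> [25]
Final stack (bottom to top): [25]


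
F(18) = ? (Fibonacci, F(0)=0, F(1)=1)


F(n)=F(n-1)+F(n-2)
...F(16)=987, F(17)=1597, F(18)=2584


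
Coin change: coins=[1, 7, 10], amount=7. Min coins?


dp[0]=0; dp[i]=1+min(dp[i-c] for c in coins)
...dp[2]=2, dp[3]=3, dp[4]=4, dp[5]=5, dp[6]=6, dp[7]=1
Minimum coins for 7 = 1


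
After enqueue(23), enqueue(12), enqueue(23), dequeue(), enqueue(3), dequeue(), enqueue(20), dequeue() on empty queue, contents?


enqueue(23) -> [23]
enqueue(12) -> [23, 12]
enqueue(23) -> [23, 12, 23]
dequeue() returns 23 -> [12, 23]
enqueue(3) -> [12, 23, 3]
dequeue() returns 12 -> [23, 3]
enqueue(20) -> [23, 3, 20]
dequeue() returns 23 -> [3, 20]
Final queue (front to back): [3, 20]


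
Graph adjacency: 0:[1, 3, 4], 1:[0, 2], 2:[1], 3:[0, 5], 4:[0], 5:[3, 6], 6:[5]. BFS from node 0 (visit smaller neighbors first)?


BFS queue: start with [0]
Visit order: [0, 1, 3, 4, 2, 5, 6]


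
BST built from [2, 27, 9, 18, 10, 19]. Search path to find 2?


BST root = 2
Search for 2: compare at each node
Path: [2]


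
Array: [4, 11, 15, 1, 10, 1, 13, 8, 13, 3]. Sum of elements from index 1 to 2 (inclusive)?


Prefix sums: [0, 4, 15, 30, 31, 41, 42, 55, 63, 76, 79]
Sum[1..2] = prefix[3] - prefix[1] = 30 - 4 = 26


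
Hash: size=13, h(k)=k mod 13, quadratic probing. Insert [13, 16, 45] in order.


Insertions: 13->slot 0; 16->slot 3; 45->slot 6
Table: [13, None, None, 16, None, None, 45, None, None, None, None, None, None]


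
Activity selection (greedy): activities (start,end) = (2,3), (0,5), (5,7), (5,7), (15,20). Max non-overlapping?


Greedy: pick earliest-ending, then skip overlaps.
Selected (3 activities): [(2, 3), (5, 7), (15, 20)]


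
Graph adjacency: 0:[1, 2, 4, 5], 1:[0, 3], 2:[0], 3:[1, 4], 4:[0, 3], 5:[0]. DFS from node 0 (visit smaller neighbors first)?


DFS stack-based: start with [0]
Visit order: [0, 1, 3, 4, 2, 5]


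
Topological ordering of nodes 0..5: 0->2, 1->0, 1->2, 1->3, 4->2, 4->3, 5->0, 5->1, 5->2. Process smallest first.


Kahn's algorithm, process smallest node first
Order: [4, 5, 1, 0, 2, 3]


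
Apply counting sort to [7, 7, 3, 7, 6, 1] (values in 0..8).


Count array: [0, 1, 0, 1, 0, 0, 1, 3, 0]
Reconstruct: [1, 3, 6, 7, 7, 7]


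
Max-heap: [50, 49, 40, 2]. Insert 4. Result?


Append 4: [50, 49, 40, 2, 4]
Bubble up: no swaps needed
Result: [50, 49, 40, 2, 4]


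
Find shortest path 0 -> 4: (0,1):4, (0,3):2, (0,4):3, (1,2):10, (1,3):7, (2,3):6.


Dijkstra from 0:
Distances: {0: 0, 1: 4, 2: 8, 3: 2, 4: 3}
Shortest distance to 4 = 3, path = [0, 4]


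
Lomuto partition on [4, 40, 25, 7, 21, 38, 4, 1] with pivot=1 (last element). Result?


Elements <= 1 go left of pivot.
Result: [1, 40, 25, 7, 21, 38, 4, 4], pivot at index 0


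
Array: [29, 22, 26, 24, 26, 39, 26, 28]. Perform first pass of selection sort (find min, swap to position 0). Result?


After one pass: [22, 29, 26, 24, 26, 39, 26, 28]


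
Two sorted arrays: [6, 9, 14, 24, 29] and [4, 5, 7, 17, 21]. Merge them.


Compare heads, take smaller each step.
Merged: [4, 5, 6, 7, 9, 14, 17, 21, 24, 29]


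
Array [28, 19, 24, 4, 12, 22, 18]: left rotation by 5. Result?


Left rotate by 5: [22, 18, 28, 19, 24, 4, 12]


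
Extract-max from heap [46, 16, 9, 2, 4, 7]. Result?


Max = 46
Replace root with last, heapify down
Resulting heap: [16, 7, 9, 2, 4]


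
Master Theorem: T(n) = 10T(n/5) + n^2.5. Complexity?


a=10, b=5, c=2.5. log_5(10)=1.431 < c=2.5. Case 3: O(n^c) = O(n^2.500)
Complexity: O(n^2.500)


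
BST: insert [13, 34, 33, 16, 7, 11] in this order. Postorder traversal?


Root = 13; build tree by BST insertion.
Postorder traversal: [11, 7, 16, 33, 34, 13]


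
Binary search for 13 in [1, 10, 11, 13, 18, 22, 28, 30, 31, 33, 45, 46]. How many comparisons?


Search for 13:
[0,11] mid=5 arr[5]=22
[0,4] mid=2 arr[2]=11
[3,4] mid=3 arr[3]=13
Total: 3 comparisons


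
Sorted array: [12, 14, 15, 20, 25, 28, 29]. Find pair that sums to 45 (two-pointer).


Two pointers: lo=0, hi=6
Found pair: (20, 25) summing to 45


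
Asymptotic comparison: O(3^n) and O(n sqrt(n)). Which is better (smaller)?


n^1.5 grows slower than exponential (base 3)
O(n sqrt(n)) is asymptotically smaller; O(3^n) grows faster


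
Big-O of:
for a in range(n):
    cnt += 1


Per nesting level: O(n) = O(n)
Complexity: O(n)


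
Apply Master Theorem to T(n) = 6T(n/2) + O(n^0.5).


a=6, b=2, c=0.5. log_2(6)=2.585 > c=0.5. Case 1: O(n^log_b(a)) = O(n^2.585)
Complexity: O(n^2.585)


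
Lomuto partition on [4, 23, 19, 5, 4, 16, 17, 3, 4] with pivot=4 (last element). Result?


Elements <= 4 go left of pivot.
Result: [4, 4, 3, 4, 23, 16, 17, 19, 5], pivot at index 3


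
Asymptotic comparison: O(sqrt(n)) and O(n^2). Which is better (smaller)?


sublinear grows slower than quadratic
O(sqrt(n)) is asymptotically smaller; O(n^2) grows faster


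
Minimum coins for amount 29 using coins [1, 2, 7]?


dp[0]=0; dp[i]=1+min(dp[i-c] for c in coins)
...dp[24]=5, dp[25]=5, dp[26]=6, dp[27]=6, dp[28]=4, dp[29]=5
Minimum coins for 29 = 5


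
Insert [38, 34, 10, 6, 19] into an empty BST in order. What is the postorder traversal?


Root = 38; build tree by BST insertion.
Postorder traversal: [6, 19, 10, 34, 38]
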